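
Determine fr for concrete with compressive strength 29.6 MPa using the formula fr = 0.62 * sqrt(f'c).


fr = 0.62 * sqrt(29.6)
= 3.373 MPa

3.373


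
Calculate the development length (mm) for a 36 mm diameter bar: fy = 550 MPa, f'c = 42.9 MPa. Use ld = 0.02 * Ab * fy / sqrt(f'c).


Ab = pi * 36^2 / 4 = 1017.876 mm2
ld = 0.02 * 1017.876 * 550 / sqrt(42.9)
= 1709.5 mm

1709.5


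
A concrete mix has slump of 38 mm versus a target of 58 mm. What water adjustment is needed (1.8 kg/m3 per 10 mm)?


Difference = 58 - 38 = 20 mm
Water adjustment = 20 * 1.8 / 10 = 3.6 kg/m3

3.6


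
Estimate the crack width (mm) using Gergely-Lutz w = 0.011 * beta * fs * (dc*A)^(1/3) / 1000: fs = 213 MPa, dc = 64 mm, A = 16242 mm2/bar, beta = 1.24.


w = 0.011 * beta * fs * (dc * A)^(1/3) / 1000
= 0.011 * 1.24 * 213 * (64 * 16242)^(1/3) / 1000
= 0.294 mm

0.294


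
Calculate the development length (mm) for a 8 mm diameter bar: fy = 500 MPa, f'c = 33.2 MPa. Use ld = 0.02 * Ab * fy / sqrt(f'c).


Ab = pi * 8^2 / 4 = 50.265 mm2
ld = 0.02 * 50.265 * 500 / sqrt(33.2)
= 87.2 mm

87.2


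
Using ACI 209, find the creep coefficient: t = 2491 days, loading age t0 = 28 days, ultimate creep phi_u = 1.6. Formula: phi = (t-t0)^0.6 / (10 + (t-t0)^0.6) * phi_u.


dt = 2491 - 28 = 2463
phi = 2463^0.6 / (10 + 2463^0.6) * 1.6
= 1.465

1.465


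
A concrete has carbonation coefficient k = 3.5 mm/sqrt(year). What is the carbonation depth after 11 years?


depth = k * sqrt(t)
= 3.5 * sqrt(11)
= 11.61 mm

11.61


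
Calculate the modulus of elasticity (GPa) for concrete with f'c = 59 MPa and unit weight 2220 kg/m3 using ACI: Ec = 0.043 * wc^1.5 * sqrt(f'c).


Ec = 0.043 * 2220^1.5 * sqrt(59) / 1000
= 34.55 GPa

34.55


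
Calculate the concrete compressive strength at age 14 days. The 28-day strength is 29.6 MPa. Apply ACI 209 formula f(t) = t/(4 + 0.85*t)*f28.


f(14) = 14 / (4 + 0.85 * 14) * 29.6
= 14 / 15.9 * 29.6
= 26.06 MPa

26.06


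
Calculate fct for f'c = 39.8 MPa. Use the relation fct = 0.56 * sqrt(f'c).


fct = 0.56 * sqrt(39.8)
= 0.56 * 6.309
= 3.533 MPa

3.533


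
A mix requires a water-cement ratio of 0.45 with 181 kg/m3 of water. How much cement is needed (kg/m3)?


Cement = water / (w/c)
= 181 / 0.45
= 402.2 kg/m3

402.2


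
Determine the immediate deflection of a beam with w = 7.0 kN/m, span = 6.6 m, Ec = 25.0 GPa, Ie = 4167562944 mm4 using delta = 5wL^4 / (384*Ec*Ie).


Convert: L = 6.6 m = 6600 mm, Ec = 25.0 GPa = 25000 MPa
delta = 5 * 7.0 * 6600^4 / (384 * 25000 * 4167562944)
= 1.66 mm

1.66


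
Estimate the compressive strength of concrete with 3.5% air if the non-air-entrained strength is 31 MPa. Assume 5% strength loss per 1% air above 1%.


Strength loss = (3.5 - 1) * 5 = 12.5%
f'c = 31 * (1 - 12.5/100)
= 27.12 MPa

27.12


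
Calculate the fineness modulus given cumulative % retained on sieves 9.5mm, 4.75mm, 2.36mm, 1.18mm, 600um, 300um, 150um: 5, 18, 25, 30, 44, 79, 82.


FM = sum(cumulative % retained) / 100
= 283 / 100
= 2.83

2.83


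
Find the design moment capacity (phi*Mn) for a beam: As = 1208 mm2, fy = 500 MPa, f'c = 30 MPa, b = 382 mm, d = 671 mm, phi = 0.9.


a = As * fy / (0.85 * f'c * b)
= 1208 * 500 / (0.85 * 30 * 382)
= 62.006 mm
Mn = As * fy * (d - a/2) / 10^6
= 386.5582 kN-m
phi*Mn = 0.9 * 386.5582 = 347.9 kN-m

347.9


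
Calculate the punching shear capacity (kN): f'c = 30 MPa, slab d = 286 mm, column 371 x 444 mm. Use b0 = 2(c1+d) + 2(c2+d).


b0 = 2*(371 + 286) + 2*(444 + 286) = 2774 mm
Vc = 0.33 * sqrt(30) * 2774 * 286 / 1000
= 1433.99 kN

1433.99


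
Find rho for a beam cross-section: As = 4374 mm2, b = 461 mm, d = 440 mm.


rho = As / (b * d)
= 4374 / (461 * 440)
= 0.0216

0.0216


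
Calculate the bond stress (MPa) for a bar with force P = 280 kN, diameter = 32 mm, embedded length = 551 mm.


u = P / (pi * db * ld)
= 280 * 1000 / (pi * 32 * 551)
= 5.055 MPa

5.055


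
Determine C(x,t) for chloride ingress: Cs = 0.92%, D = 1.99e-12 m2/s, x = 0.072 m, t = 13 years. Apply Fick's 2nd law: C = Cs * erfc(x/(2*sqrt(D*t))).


t_seconds = 13 * 365.25 * 24 * 3600 = 410248800.0 s
arg = 0.072 / (2 * sqrt(1.99e-12 * 410248800.0))
= 1.2599
erfc(1.2599) = 0.0748
C = 0.92 * 0.0748 = 0.0688%

0.0688


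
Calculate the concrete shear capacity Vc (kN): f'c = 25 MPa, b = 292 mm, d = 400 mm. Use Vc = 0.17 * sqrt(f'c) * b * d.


Vc = 0.17 * sqrt(25) * 292 * 400 / 1000
= 99.28 kN

99.28


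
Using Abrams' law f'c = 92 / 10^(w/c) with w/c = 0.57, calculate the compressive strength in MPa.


f'c = 92 / 10^0.57
= 92 / 3.715
= 24.76 MPa

24.76


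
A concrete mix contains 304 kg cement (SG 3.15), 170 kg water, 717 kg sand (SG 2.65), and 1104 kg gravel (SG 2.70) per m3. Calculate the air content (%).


Vol cement = 304 / (3.15 * 1000) = 0.096508 m3
Vol water = 170 / 1000 = 0.17 m3
Vol sand = 717 / (2.65 * 1000) = 0.270566 m3
Vol gravel = 1104 / (2.70 * 1000) = 0.408889 m3
Total solid + water volume = 0.945963 m3
Air = (1 - 0.945963) * 100 = 5.4%

5.4


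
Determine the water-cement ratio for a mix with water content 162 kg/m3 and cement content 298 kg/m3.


w/c = water / cement
w/c = 162 / 298 = 0.544

0.544


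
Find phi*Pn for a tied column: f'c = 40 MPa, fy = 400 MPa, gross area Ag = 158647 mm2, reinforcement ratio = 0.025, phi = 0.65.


Ast = rho * Ag = 0.025 * 158647 = 3966.175 mm2
phi*Pn = 0.65 * 0.80 * (0.85 * 40 * (158647 - 3966.175) + 400 * 3966.175) / 1000
= 3559.72 kN

3559.72


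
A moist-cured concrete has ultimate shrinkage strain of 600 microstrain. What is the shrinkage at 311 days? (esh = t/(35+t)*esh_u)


esh(311) = 311 / (35 + 311) * 600
= 311 / 346 * 600
= 539.3 microstrain

539.3


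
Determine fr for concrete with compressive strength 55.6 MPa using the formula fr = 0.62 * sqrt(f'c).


fr = 0.62 * sqrt(55.6)
= 4.623 MPa

4.623


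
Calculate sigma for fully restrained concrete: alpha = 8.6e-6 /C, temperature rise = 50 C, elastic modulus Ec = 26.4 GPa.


sigma = alpha * dT * Ec
= 8.6e-6 * 50 * 26.4 * 1000
= 11.352 MPa

11.352


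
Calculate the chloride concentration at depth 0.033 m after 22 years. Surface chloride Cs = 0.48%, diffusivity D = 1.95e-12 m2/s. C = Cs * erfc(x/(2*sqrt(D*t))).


t_seconds = 22 * 365.25 * 24 * 3600 = 694267200.0 s
arg = 0.033 / (2 * sqrt(1.95e-12 * 694267200.0))
= 0.4484
erfc(0.4484) = 0.526
C = 0.48 * 0.526 = 0.2525%

0.2525


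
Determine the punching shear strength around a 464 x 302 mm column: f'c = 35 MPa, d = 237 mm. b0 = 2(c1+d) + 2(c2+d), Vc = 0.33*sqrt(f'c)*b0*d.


b0 = 2*(464 + 237) + 2*(302 + 237) = 2480 mm
Vc = 0.33 * sqrt(35) * 2480 * 237 / 1000
= 1147.49 kN

1147.49


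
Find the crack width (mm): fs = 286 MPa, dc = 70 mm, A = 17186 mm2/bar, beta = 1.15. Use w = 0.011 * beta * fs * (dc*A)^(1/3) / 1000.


w = 0.011 * beta * fs * (dc * A)^(1/3) / 1000
= 0.011 * 1.15 * 286 * (70 * 17186)^(1/3) / 1000
= 0.385 mm

0.385


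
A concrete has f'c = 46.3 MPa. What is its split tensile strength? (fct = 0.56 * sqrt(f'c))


fct = 0.56 * sqrt(46.3)
= 0.56 * 6.804
= 3.81 MPa

3.81


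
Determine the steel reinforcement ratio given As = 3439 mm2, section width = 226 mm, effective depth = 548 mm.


rho = As / (b * d)
= 3439 / (226 * 548)
= 0.0278

0.0278


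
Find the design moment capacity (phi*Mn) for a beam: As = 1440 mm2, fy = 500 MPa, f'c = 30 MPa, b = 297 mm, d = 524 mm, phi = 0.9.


a = As * fy / (0.85 * f'c * b)
= 1440 * 500 / (0.85 * 30 * 297)
= 95.0683 mm
Mn = As * fy * (d - a/2) / 10^6
= 343.0554 kN-m
phi*Mn = 0.9 * 343.0554 = 308.75 kN-m

308.75


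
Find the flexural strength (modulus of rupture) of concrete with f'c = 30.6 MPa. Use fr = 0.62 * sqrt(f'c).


fr = 0.62 * sqrt(30.6)
= 3.43 MPa

3.43


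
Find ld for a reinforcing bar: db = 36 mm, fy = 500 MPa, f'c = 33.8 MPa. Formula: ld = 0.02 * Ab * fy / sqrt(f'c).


Ab = pi * 36^2 / 4 = 1017.876 mm2
ld = 0.02 * 1017.876 * 500 / sqrt(33.8)
= 1750.8 mm

1750.8


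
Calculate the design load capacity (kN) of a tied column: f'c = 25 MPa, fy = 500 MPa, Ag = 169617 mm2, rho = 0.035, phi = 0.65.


Ast = rho * Ag = 0.035 * 169617 = 5936.595 mm2
phi*Pn = 0.65 * 0.80 * (0.85 * 25 * (169617 - 5936.595) + 500 * 5936.595) / 1000
= 3352.18 kN

3352.18


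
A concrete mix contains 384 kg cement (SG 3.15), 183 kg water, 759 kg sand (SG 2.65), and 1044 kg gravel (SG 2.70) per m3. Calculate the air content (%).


Vol cement = 384 / (3.15 * 1000) = 0.121905 m3
Vol water = 183 / 1000 = 0.183 m3
Vol sand = 759 / (2.65 * 1000) = 0.286415 m3
Vol gravel = 1044 / (2.70 * 1000) = 0.386667 m3
Total solid + water volume = 0.977987 m3
Air = (1 - 0.977987) * 100 = 2.2%

2.2


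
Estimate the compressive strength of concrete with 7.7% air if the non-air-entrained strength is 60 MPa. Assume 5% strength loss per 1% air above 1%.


Strength loss = (7.7 - 1) * 5 = 33.5%
f'c = 60 * (1 - 33.5/100)
= 39.9 MPa

39.9


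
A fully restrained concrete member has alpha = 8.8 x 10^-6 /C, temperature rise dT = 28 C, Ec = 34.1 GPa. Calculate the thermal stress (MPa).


sigma = alpha * dT * Ec
= 8.8e-6 * 28 * 34.1 * 1000
= 8.402 MPa

8.402


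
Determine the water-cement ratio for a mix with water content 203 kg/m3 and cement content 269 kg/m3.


w/c = water / cement
w/c = 203 / 269 = 0.755

0.755


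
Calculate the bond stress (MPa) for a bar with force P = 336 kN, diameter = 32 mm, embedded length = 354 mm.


u = P / (pi * db * ld)
= 336 * 1000 / (pi * 32 * 354)
= 9.441 MPa

9.441


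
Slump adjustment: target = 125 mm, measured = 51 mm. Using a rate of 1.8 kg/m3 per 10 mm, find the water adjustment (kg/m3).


Difference = 125 - 51 = 74 mm
Water adjustment = 74 * 1.8 / 10 = 13.3 kg/m3

13.3


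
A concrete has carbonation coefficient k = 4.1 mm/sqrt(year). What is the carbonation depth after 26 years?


depth = k * sqrt(t)
= 4.1 * sqrt(26)
= 20.91 mm

20.91


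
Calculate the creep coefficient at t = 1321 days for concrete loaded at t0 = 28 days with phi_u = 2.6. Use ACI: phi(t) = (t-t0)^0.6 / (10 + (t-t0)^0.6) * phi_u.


dt = 1321 - 28 = 1293
phi = 1293^0.6 / (10 + 1293^0.6) * 2.6
= 2.289

2.289


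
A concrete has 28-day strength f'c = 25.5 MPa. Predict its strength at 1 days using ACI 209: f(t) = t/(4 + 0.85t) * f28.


f(1) = 1 / (4 + 0.85 * 1) * 25.5
= 1 / 4.85 * 25.5
= 5.26 MPa

5.26


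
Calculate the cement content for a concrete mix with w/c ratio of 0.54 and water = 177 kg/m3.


Cement = water / (w/c)
= 177 / 0.54
= 327.8 kg/m3

327.8


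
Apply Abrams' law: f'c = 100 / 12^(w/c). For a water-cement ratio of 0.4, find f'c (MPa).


f'c = 100 / 12^0.4
= 100 / 2.702
= 37.01 MPa

37.01


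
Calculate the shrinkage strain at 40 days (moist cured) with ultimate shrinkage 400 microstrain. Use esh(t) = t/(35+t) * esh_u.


esh(40) = 40 / (35 + 40) * 400
= 40 / 75 * 400
= 213.3 microstrain

213.3


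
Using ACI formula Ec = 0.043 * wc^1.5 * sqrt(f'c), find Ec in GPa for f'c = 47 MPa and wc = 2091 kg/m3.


Ec = 0.043 * 2091^1.5 * sqrt(47) / 1000
= 28.19 GPa

28.19


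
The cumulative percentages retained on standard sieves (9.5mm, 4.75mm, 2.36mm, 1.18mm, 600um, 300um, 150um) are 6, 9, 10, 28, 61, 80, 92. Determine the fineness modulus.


FM = sum(cumulative % retained) / 100
= 286 / 100
= 2.86

2.86


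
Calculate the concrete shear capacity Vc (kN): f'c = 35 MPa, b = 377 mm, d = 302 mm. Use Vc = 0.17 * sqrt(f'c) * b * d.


Vc = 0.17 * sqrt(35) * 377 * 302 / 1000
= 114.51 kN

114.51


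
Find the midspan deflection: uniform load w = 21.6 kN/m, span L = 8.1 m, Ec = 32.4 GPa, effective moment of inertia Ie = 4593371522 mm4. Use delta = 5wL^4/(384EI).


Convert: L = 8.1 m = 8100 mm, Ec = 32.4 GPa = 32400 MPa
delta = 5 * 21.6 * 8100^4 / (384 * 32400 * 4593371522)
= 8.13 mm

8.13


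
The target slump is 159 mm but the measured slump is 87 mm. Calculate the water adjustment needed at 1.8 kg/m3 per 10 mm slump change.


Difference = 159 - 87 = 72 mm
Water adjustment = 72 * 1.8 / 10 = 13.0 kg/m3

13.0


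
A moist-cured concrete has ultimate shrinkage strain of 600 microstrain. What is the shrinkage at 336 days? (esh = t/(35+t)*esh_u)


esh(336) = 336 / (35 + 336) * 600
= 336 / 371 * 600
= 543.4 microstrain

543.4


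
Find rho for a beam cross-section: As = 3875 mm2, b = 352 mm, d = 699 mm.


rho = As / (b * d)
= 3875 / (352 * 699)
= 0.0157

0.0157


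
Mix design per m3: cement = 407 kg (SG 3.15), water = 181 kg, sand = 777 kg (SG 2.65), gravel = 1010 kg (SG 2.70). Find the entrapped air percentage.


Vol cement = 407 / (3.15 * 1000) = 0.129206 m3
Vol water = 181 / 1000 = 0.181 m3
Vol sand = 777 / (2.65 * 1000) = 0.293208 m3
Vol gravel = 1010 / (2.70 * 1000) = 0.374074 m3
Total solid + water volume = 0.977488 m3
Air = (1 - 0.977488) * 100 = 2.25%

2.25


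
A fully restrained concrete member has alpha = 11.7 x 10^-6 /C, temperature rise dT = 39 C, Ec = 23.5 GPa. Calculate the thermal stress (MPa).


sigma = alpha * dT * Ec
= 11.7e-6 * 39 * 23.5 * 1000
= 10.723 MPa

10.723


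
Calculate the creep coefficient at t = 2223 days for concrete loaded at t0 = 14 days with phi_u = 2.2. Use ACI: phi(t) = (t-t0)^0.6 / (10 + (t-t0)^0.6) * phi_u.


dt = 2223 - 14 = 2209
phi = 2209^0.6 / (10 + 2209^0.6) * 2.2
= 2.003

2.003


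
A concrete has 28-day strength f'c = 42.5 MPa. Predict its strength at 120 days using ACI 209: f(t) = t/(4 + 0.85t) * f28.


f(120) = 120 / (4 + 0.85 * 120) * 42.5
= 120 / 106.0 * 42.5
= 48.11 MPa

48.11


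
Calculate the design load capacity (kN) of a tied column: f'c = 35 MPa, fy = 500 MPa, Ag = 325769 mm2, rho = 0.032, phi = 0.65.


Ast = rho * Ag = 0.032 * 325769 = 10424.608 mm2
phi*Pn = 0.65 * 0.80 * (0.85 * 35 * (325769 - 10424.608) + 500 * 10424.608) / 1000
= 7588.78 kN

7588.78


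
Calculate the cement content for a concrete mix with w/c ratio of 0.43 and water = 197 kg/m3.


Cement = water / (w/c)
= 197 / 0.43
= 458.1 kg/m3

458.1


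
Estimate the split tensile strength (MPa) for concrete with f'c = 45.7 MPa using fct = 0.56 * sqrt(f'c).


fct = 0.56 * sqrt(45.7)
= 0.56 * 6.76
= 3.786 MPa

3.786


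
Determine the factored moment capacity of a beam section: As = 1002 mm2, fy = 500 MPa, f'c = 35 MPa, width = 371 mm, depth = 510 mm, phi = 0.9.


a = As * fy / (0.85 * f'c * b)
= 1002 * 500 / (0.85 * 35 * 371)
= 45.3917 mm
Mn = As * fy * (d - a/2) / 10^6
= 244.1394 kN-m
phi*Mn = 0.9 * 244.1394 = 219.73 kN-m

219.73


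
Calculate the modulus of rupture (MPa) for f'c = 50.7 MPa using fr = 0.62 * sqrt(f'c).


fr = 0.62 * sqrt(50.7)
= 4.415 MPa

4.415


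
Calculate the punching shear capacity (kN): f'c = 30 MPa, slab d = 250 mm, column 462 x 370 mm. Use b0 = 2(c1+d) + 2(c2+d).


b0 = 2*(462 + 250) + 2*(370 + 250) = 2664 mm
Vc = 0.33 * sqrt(30) * 2664 * 250 / 1000
= 1203.78 kN

1203.78


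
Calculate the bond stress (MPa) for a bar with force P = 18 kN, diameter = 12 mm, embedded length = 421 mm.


u = P / (pi * db * ld)
= 18 * 1000 / (pi * 12 * 421)
= 1.134 MPa

1.134


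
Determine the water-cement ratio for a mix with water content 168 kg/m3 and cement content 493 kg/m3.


w/c = water / cement
w/c = 168 / 493 = 0.341

0.341


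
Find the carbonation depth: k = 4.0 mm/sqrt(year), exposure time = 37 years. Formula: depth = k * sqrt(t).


depth = k * sqrt(t)
= 4.0 * sqrt(37)
= 24.33 mm

24.33


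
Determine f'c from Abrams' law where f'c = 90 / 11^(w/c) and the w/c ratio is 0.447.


f'c = 90 / 11^0.447
= 90 / 2.921
= 30.81 MPa

30.81


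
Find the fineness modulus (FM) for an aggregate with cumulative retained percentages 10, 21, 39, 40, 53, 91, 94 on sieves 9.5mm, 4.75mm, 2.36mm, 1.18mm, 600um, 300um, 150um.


FM = sum(cumulative % retained) / 100
= 348 / 100
= 3.48

3.48


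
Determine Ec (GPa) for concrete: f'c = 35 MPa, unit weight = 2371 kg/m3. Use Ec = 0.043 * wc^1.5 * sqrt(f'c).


Ec = 0.043 * 2371^1.5 * sqrt(35) / 1000
= 29.37 GPa

29.37


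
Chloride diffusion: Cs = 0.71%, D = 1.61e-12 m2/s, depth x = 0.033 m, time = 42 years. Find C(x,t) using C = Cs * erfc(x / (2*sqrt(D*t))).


t_seconds = 42 * 365.25 * 24 * 3600 = 1325419200.0 s
arg = 0.033 / (2 * sqrt(1.61e-12 * 1325419200.0))
= 0.3572
erfc(0.3572) = 0.6135
C = 0.71 * 0.6135 = 0.4356%

0.4356


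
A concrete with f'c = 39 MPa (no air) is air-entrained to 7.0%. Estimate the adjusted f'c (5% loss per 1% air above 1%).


Strength loss = (7.0 - 1) * 5 = 30.0%
f'c = 39 * (1 - 30.0/100)
= 27.3 MPa

27.3


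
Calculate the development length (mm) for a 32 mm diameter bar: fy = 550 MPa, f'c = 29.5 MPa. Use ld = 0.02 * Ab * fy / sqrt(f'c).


Ab = pi * 32^2 / 4 = 804.248 mm2
ld = 0.02 * 804.248 * 550 / sqrt(29.5)
= 1628.8 mm

1628.8


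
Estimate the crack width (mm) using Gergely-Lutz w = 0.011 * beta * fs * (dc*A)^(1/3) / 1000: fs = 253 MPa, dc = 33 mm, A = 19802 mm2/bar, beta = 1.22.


w = 0.011 * beta * fs * (dc * A)^(1/3) / 1000
= 0.011 * 1.22 * 253 * (33 * 19802)^(1/3) / 1000
= 0.295 mm

0.295


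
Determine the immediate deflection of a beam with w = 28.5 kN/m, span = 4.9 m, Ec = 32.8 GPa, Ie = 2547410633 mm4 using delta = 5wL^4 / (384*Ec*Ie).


Convert: L = 4.9 m = 4900 mm, Ec = 32.8 GPa = 32800 MPa
delta = 5 * 28.5 * 4900^4 / (384 * 32800 * 2547410633)
= 2.56 mm

2.56


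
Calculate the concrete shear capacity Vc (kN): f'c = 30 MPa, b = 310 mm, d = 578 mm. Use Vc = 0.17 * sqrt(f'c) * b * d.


Vc = 0.17 * sqrt(30) * 310 * 578 / 1000
= 166.84 kN

166.84


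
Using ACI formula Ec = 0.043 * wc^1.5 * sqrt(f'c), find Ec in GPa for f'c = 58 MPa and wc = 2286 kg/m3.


Ec = 0.043 * 2286^1.5 * sqrt(58) / 1000
= 35.79 GPa

35.79


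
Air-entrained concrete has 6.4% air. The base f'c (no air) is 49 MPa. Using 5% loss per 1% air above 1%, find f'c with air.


Strength loss = (6.4 - 1) * 5 = 27.0%
f'c = 49 * (1 - 27.0/100)
= 35.77 MPa

35.77


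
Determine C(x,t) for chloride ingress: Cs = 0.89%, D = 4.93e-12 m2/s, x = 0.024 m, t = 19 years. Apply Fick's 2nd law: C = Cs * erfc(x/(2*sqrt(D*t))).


t_seconds = 19 * 365.25 * 24 * 3600 = 599594400.0 s
arg = 0.024 / (2 * sqrt(4.93e-12 * 599594400.0))
= 0.2207
erfc(0.2207) = 0.7549
C = 0.89 * 0.7549 = 0.6719%

0.6719


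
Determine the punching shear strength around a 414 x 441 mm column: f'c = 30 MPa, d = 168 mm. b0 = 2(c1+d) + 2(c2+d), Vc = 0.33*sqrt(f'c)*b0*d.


b0 = 2*(414 + 168) + 2*(441 + 168) = 2382 mm
Vc = 0.33 * sqrt(30) * 2382 * 168 / 1000
= 723.31 kN

723.31


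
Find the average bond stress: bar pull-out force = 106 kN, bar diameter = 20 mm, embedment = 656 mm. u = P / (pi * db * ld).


u = P / (pi * db * ld)
= 106 * 1000 / (pi * 20 * 656)
= 2.572 MPa

2.572


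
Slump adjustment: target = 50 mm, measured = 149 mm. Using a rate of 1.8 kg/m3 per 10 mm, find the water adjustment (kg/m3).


Difference = 50 - 149 = -99 mm
Water adjustment = -99 * 1.8 / 10 = -17.8 kg/m3

-17.8


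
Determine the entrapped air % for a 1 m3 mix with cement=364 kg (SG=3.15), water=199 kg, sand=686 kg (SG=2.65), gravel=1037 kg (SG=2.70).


Vol cement = 364 / (3.15 * 1000) = 0.115556 m3
Vol water = 199 / 1000 = 0.199 m3
Vol sand = 686 / (2.65 * 1000) = 0.258868 m3
Vol gravel = 1037 / (2.70 * 1000) = 0.384074 m3
Total solid + water volume = 0.957498 m3
Air = (1 - 0.957498) * 100 = 4.25%

4.25


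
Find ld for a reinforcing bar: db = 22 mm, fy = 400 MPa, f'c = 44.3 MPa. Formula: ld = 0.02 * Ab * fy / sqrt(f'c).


Ab = pi * 22^2 / 4 = 380.133 mm2
ld = 0.02 * 380.133 * 400 / sqrt(44.3)
= 456.9 mm

456.9


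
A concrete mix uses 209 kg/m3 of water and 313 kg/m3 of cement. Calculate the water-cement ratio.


w/c = water / cement
w/c = 209 / 313 = 0.668

0.668


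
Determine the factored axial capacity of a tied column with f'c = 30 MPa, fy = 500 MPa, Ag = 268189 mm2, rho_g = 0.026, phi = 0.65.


Ast = rho * Ag = 0.026 * 268189 = 6972.914 mm2
phi*Pn = 0.65 * 0.80 * (0.85 * 30 * (268189 - 6972.914) + 500 * 6972.914) / 1000
= 5276.68 kN

5276.68


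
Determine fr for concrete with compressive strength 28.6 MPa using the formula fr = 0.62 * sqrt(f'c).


fr = 0.62 * sqrt(28.6)
= 3.316 MPa

3.316


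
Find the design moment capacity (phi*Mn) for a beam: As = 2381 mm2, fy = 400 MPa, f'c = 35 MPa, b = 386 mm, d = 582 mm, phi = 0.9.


a = As * fy / (0.85 * f'c * b)
= 2381 * 400 / (0.85 * 35 * 386)
= 82.9364 mm
Mn = As * fy * (d - a/2) / 10^6
= 514.8025 kN-m
phi*Mn = 0.9 * 514.8025 = 463.32 kN-m

463.32


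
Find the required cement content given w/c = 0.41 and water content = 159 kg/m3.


Cement = water / (w/c)
= 159 / 0.41
= 387.8 kg/m3

387.8


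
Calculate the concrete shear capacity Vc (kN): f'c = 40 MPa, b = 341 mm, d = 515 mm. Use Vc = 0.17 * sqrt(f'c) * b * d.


Vc = 0.17 * sqrt(40) * 341 * 515 / 1000
= 188.82 kN

188.82


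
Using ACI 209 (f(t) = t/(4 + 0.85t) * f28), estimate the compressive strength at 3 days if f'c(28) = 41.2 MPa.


f(3) = 3 / (4 + 0.85 * 3) * 41.2
= 3 / 6.55 * 41.2
= 18.87 MPa

18.87


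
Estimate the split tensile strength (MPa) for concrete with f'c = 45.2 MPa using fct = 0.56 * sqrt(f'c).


fct = 0.56 * sqrt(45.2)
= 0.56 * 6.723
= 3.765 MPa

3.765


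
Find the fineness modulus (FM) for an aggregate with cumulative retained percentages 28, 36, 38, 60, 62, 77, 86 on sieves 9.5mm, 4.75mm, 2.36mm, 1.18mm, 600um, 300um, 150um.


FM = sum(cumulative % retained) / 100
= 387 / 100
= 3.87

3.87


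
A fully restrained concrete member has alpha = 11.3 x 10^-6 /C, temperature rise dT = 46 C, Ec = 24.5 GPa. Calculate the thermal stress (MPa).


sigma = alpha * dT * Ec
= 11.3e-6 * 46 * 24.5 * 1000
= 12.735 MPa

12.735


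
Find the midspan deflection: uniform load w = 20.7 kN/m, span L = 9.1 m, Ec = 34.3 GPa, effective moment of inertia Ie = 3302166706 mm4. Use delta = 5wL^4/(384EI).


Convert: L = 9.1 m = 9100 mm, Ec = 34.3 GPa = 34300 MPa
delta = 5 * 20.7 * 9100^4 / (384 * 34300 * 3302166706)
= 16.32 mm

16.32


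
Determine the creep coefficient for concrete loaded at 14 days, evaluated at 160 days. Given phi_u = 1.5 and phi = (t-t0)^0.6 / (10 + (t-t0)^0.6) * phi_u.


dt = 160 - 14 = 146
phi = 146^0.6 / (10 + 146^0.6) * 1.5
= 0.998

0.998


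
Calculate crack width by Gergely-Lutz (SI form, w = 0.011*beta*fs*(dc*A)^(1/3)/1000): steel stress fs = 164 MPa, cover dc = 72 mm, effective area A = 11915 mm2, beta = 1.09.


w = 0.011 * beta * fs * (dc * A)^(1/3) / 1000
= 0.011 * 1.09 * 164 * (72 * 11915)^(1/3) / 1000
= 0.187 mm

0.187


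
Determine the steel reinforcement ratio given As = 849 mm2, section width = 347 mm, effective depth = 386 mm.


rho = As / (b * d)
= 849 / (347 * 386)
= 0.0063

0.0063


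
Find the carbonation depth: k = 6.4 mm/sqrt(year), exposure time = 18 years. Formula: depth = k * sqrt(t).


depth = k * sqrt(t)
= 6.4 * sqrt(18)
= 27.15 mm

27.15


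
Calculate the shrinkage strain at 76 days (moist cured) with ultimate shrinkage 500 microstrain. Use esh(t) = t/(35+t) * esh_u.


esh(76) = 76 / (35 + 76) * 500
= 76 / 111 * 500
= 342.3 microstrain

342.3


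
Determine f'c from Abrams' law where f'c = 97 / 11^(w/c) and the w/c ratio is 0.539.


f'c = 97 / 11^0.539
= 97 / 3.642
= 26.64 MPa

26.64


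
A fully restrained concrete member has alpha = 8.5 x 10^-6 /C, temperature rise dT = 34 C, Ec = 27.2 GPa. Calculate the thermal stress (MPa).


sigma = alpha * dT * Ec
= 8.5e-6 * 34 * 27.2 * 1000
= 7.861 MPa

7.861


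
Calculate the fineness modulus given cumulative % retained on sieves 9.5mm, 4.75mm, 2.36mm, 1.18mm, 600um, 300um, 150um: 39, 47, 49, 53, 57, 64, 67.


FM = sum(cumulative % retained) / 100
= 376 / 100
= 3.76

3.76


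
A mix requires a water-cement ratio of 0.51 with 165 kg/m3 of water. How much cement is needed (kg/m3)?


Cement = water / (w/c)
= 165 / 0.51
= 323.5 kg/m3

323.5


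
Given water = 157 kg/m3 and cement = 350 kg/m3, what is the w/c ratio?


w/c = water / cement
w/c = 157 / 350 = 0.449

0.449


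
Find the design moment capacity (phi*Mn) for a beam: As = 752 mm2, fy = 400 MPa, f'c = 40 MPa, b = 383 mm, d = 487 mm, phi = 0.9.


a = As * fy / (0.85 * f'c * b)
= 752 * 400 / (0.85 * 40 * 383)
= 23.0994 mm
Mn = As * fy * (d - a/2) / 10^6
= 143.0155 kN-m
phi*Mn = 0.9 * 143.0155 = 128.71 kN-m

128.71


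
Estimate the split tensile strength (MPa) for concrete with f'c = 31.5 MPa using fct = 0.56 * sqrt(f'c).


fct = 0.56 * sqrt(31.5)
= 0.56 * 5.612
= 3.143 MPa

3.143


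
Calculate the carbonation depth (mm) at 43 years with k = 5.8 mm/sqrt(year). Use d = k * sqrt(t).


depth = k * sqrt(t)
= 5.8 * sqrt(43)
= 38.03 mm

38.03


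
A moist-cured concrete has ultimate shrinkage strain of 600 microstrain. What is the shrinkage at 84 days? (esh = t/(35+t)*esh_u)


esh(84) = 84 / (35 + 84) * 600
= 84 / 119 * 600
= 423.5 microstrain

423.5


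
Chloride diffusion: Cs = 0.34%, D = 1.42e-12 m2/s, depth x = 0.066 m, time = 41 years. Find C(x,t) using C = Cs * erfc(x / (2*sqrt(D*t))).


t_seconds = 41 * 365.25 * 24 * 3600 = 1293861600.0 s
arg = 0.066 / (2 * sqrt(1.42e-12 * 1293861600.0))
= 0.7699
erfc(0.7699) = 0.2763
C = 0.34 * 0.2763 = 0.0939%

0.0939


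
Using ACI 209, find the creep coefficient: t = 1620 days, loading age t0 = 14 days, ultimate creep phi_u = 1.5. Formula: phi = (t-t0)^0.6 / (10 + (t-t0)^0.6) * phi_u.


dt = 1620 - 14 = 1606
phi = 1606^0.6 / (10 + 1606^0.6) * 1.5
= 1.34

1.34


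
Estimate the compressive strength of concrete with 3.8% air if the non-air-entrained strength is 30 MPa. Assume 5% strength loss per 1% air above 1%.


Strength loss = (3.8 - 1) * 5 = 14.0%
f'c = 30 * (1 - 14.0/100)
= 25.8 MPa

25.8


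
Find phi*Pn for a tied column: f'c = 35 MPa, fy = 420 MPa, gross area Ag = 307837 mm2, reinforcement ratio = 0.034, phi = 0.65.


Ast = rho * Ag = 0.034 * 307837 = 10466.458 mm2
phi*Pn = 0.65 * 0.80 * (0.85 * 35 * (307837 - 10466.458) + 420 * 10466.458) / 1000
= 6886.2 kN

6886.2


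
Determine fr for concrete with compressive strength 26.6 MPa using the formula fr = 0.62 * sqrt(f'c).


fr = 0.62 * sqrt(26.6)
= 3.198 MPa

3.198


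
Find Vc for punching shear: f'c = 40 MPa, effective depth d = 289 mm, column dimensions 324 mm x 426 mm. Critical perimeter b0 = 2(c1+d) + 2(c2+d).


b0 = 2*(324 + 289) + 2*(426 + 289) = 2656 mm
Vc = 0.33 * sqrt(40) * 2656 * 289 / 1000
= 1602.03 kN

1602.03


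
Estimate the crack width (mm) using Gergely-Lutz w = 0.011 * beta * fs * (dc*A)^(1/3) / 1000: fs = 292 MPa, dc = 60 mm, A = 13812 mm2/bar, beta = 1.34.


w = 0.011 * beta * fs * (dc * A)^(1/3) / 1000
= 0.011 * 1.34 * 292 * (60 * 13812)^(1/3) / 1000
= 0.404 mm

0.404


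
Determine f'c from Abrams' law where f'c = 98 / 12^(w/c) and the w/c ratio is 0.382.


f'c = 98 / 12^0.382
= 98 / 2.584
= 37.93 MPa

37.93


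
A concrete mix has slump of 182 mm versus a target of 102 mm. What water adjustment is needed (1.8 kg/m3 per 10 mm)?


Difference = 102 - 182 = -80 mm
Water adjustment = -80 * 1.8 / 10 = -14.4 kg/m3

-14.4


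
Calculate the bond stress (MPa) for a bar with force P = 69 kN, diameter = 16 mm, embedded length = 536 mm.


u = P / (pi * db * ld)
= 69 * 1000 / (pi * 16 * 536)
= 2.561 MPa

2.561


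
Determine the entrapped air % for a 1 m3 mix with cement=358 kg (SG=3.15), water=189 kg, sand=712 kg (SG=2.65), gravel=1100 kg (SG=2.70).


Vol cement = 358 / (3.15 * 1000) = 0.113651 m3
Vol water = 189 / 1000 = 0.189 m3
Vol sand = 712 / (2.65 * 1000) = 0.268679 m3
Vol gravel = 1100 / (2.70 * 1000) = 0.407407 m3
Total solid + water volume = 0.978737 m3
Air = (1 - 0.978737) * 100 = 2.13%

2.13


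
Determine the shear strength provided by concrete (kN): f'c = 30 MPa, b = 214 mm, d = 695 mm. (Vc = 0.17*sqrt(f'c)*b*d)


Vc = 0.17 * sqrt(30) * 214 * 695 / 1000
= 138.49 kN

138.49


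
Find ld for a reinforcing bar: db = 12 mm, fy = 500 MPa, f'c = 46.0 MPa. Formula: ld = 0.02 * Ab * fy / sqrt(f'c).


Ab = pi * 12^2 / 4 = 113.097 mm2
ld = 0.02 * 113.097 * 500 / sqrt(46.0)
= 166.8 mm

166.8


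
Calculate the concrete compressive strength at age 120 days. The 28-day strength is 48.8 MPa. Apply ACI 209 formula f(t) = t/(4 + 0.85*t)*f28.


f(120) = 120 / (4 + 0.85 * 120) * 48.8
= 120 / 106.0 * 48.8
= 55.25 MPa

55.25


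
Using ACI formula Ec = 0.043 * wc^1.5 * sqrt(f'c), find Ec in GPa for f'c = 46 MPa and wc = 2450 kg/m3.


Ec = 0.043 * 2450^1.5 * sqrt(46) / 1000
= 35.37 GPa

35.37


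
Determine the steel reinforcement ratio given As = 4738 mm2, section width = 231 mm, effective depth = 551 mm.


rho = As / (b * d)
= 4738 / (231 * 551)
= 0.0372

0.0372


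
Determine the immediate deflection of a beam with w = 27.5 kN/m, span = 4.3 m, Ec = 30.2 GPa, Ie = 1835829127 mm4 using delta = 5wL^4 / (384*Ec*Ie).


Convert: L = 4.3 m = 4300 mm, Ec = 30.2 GPa = 30200 MPa
delta = 5 * 27.5 * 4300^4 / (384 * 30200 * 1835829127)
= 2.21 mm

2.21


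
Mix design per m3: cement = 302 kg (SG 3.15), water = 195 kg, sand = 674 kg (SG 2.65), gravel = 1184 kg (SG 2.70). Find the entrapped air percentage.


Vol cement = 302 / (3.15 * 1000) = 0.095873 m3
Vol water = 195 / 1000 = 0.195 m3
Vol sand = 674 / (2.65 * 1000) = 0.25434 m3
Vol gravel = 1184 / (2.70 * 1000) = 0.438519 m3
Total solid + water volume = 0.983731 m3
Air = (1 - 0.983731) * 100 = 1.63%

1.63


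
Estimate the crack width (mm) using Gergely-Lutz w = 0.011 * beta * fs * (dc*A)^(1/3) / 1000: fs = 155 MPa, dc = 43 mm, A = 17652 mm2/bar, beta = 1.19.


w = 0.011 * beta * fs * (dc * A)^(1/3) / 1000
= 0.011 * 1.19 * 155 * (43 * 17652)^(1/3) / 1000
= 0.185 mm

0.185


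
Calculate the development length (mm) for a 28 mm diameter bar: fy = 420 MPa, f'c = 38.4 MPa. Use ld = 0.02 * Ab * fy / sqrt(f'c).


Ab = pi * 28^2 / 4 = 615.752 mm2
ld = 0.02 * 615.752 * 420 / sqrt(38.4)
= 834.7 mm

834.7


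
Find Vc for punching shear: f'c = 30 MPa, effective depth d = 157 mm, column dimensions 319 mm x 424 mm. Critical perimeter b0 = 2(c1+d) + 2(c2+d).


b0 = 2*(319 + 157) + 2*(424 + 157) = 2114 mm
Vc = 0.33 * sqrt(30) * 2114 * 157 / 1000
= 599.9 kN

599.9


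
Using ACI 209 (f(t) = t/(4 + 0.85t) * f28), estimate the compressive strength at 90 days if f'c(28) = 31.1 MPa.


f(90) = 90 / (4 + 0.85 * 90) * 31.1
= 90 / 80.5 * 31.1
= 34.77 MPa

34.77


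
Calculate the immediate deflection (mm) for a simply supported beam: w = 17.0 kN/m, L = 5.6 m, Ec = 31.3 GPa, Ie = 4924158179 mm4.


Convert: L = 5.6 m = 5600 mm, Ec = 31.3 GPa = 31300 MPa
delta = 5 * 17.0 * 5600^4 / (384 * 31300 * 4924158179)
= 1.41 mm

1.41


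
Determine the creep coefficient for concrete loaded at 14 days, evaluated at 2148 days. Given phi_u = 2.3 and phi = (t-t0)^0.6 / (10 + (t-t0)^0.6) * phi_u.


dt = 2148 - 14 = 2134
phi = 2134^0.6 / (10 + 2134^0.6) * 2.3
= 2.09

2.09


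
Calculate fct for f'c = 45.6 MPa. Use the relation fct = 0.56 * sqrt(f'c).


fct = 0.56 * sqrt(45.6)
= 0.56 * 6.753
= 3.782 MPa

3.782


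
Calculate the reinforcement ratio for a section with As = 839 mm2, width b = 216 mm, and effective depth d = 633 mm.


rho = As / (b * d)
= 839 / (216 * 633)
= 0.0061

0.0061


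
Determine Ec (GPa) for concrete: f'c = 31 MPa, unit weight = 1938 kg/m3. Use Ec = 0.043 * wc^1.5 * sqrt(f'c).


Ec = 0.043 * 1938^1.5 * sqrt(31) / 1000
= 20.43 GPa

20.43


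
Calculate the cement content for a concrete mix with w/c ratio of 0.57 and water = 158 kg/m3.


Cement = water / (w/c)
= 158 / 0.57
= 277.2 kg/m3

277.2


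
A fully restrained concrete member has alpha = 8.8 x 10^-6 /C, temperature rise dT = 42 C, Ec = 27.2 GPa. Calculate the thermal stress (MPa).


sigma = alpha * dT * Ec
= 8.8e-6 * 42 * 27.2 * 1000
= 10.053 MPa

10.053


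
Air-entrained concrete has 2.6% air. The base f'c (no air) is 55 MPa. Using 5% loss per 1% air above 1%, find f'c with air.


Strength loss = (2.6 - 1) * 5 = 8.0%
f'c = 55 * (1 - 8.0/100)
= 50.6 MPa

50.6


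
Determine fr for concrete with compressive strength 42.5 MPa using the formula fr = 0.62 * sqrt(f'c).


fr = 0.62 * sqrt(42.5)
= 4.042 MPa

4.042


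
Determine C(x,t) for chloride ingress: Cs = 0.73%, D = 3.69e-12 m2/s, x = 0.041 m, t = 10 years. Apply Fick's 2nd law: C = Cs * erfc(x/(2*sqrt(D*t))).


t_seconds = 10 * 365.25 * 24 * 3600 = 315576000.0 s
arg = 0.041 / (2 * sqrt(3.69e-12 * 315576000.0))
= 0.6007
erfc(0.6007) = 0.3956
C = 0.73 * 0.3956 = 0.2888%

0.2888


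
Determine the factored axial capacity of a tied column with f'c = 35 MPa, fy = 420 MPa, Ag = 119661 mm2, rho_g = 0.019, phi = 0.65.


Ast = rho * Ag = 0.019 * 119661 = 2273.559 mm2
phi*Pn = 0.65 * 0.80 * (0.85 * 35 * (119661 - 2273.559) + 420 * 2273.559) / 1000
= 2312.53 kN

2312.53


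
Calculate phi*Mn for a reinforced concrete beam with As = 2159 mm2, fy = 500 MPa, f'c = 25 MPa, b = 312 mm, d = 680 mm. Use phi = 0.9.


a = As * fy / (0.85 * f'c * b)
= 2159 * 500 / (0.85 * 25 * 312)
= 162.8205 mm
Mn = As * fy * (d - a/2) / 10^6
= 646.1776 kN-m
phi*Mn = 0.9 * 646.1776 = 581.56 kN-m

581.56


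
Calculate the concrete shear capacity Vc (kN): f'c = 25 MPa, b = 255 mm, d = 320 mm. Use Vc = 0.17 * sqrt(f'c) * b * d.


Vc = 0.17 * sqrt(25) * 255 * 320 / 1000
= 69.36 kN

69.36


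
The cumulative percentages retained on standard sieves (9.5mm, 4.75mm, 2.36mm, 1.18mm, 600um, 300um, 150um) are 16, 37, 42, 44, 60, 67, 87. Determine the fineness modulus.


FM = sum(cumulative % retained) / 100
= 353 / 100
= 3.53

3.53


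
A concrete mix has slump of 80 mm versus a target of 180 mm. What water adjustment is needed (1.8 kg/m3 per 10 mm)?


Difference = 180 - 80 = 100 mm
Water adjustment = 100 * 1.8 / 10 = 18.0 kg/m3

18.0


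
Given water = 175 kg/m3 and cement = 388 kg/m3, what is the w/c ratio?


w/c = water / cement
w/c = 175 / 388 = 0.451

0.451


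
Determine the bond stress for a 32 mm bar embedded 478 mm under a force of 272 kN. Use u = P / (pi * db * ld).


u = P / (pi * db * ld)
= 272 * 1000 / (pi * 32 * 478)
= 5.66 MPa

5.66


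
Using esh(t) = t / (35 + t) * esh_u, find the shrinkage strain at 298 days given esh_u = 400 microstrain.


esh(298) = 298 / (35 + 298) * 400
= 298 / 333 * 400
= 358.0 microstrain

358.0


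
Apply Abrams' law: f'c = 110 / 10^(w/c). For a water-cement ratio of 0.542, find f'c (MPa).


f'c = 110 / 10^0.542
= 110 / 3.483
= 31.58 MPa

31.58


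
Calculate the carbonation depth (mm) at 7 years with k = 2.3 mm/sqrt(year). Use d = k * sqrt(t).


depth = k * sqrt(t)
= 2.3 * sqrt(7)
= 6.09 mm

6.09


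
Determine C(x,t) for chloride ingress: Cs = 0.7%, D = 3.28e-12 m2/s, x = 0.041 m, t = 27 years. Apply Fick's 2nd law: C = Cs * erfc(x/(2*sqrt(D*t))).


t_seconds = 27 * 365.25 * 24 * 3600 = 852055200.0 s
arg = 0.041 / (2 * sqrt(3.28e-12 * 852055200.0))
= 0.3878
erfc(0.3878) = 0.5834
C = 0.7 * 0.5834 = 0.4084%

0.4084


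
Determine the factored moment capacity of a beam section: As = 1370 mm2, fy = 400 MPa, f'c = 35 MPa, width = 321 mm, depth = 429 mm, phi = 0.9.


a = As * fy / (0.85 * f'c * b)
= 1370 * 400 / (0.85 * 35 * 321)
= 57.3837 mm
Mn = As * fy * (d - a/2) / 10^6
= 219.3689 kN-m
phi*Mn = 0.9 * 219.3689 = 197.43 kN-m

197.43


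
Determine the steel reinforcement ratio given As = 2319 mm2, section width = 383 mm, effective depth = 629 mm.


rho = As / (b * d)
= 2319 / (383 * 629)
= 0.0096

0.0096


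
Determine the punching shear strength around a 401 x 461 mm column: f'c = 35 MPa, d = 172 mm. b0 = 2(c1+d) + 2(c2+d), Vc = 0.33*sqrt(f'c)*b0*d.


b0 = 2*(401 + 172) + 2*(461 + 172) = 2412 mm
Vc = 0.33 * sqrt(35) * 2412 * 172 / 1000
= 809.94 kN

809.94


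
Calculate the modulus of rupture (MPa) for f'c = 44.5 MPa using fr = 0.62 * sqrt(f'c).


fr = 0.62 * sqrt(44.5)
= 4.136 MPa

4.136


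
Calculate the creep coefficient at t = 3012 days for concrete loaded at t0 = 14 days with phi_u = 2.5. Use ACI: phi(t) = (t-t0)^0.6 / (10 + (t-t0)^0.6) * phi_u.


dt = 3012 - 14 = 2998
phi = 2998^0.6 / (10 + 2998^0.6) * 2.5
= 2.311

2.311


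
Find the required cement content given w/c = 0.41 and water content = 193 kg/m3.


Cement = water / (w/c)
= 193 / 0.41
= 470.7 kg/m3

470.7


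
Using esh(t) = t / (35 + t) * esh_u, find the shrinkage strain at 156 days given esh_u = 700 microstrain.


esh(156) = 156 / (35 + 156) * 700
= 156 / 191 * 700
= 571.7 microstrain

571.7


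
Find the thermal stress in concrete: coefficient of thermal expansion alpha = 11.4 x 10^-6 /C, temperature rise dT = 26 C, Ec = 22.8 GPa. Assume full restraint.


sigma = alpha * dT * Ec
= 11.4e-6 * 26 * 22.8 * 1000
= 6.758 MPa

6.758


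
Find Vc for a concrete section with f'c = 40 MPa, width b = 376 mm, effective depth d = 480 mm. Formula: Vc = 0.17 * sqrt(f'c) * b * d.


Vc = 0.17 * sqrt(40) * 376 * 480 / 1000
= 194.05 kN

194.05


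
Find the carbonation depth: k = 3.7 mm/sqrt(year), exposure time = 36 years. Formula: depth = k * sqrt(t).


depth = k * sqrt(t)
= 3.7 * sqrt(36)
= 22.2 mm

22.2


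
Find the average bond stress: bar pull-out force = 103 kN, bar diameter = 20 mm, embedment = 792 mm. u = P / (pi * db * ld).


u = P / (pi * db * ld)
= 103 * 1000 / (pi * 20 * 792)
= 2.07 MPa

2.07


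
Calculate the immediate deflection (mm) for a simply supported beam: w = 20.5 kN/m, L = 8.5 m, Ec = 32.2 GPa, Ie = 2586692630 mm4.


Convert: L = 8.5 m = 8500 mm, Ec = 32.2 GPa = 32200 MPa
delta = 5 * 20.5 * 8500^4 / (384 * 32200 * 2586692630)
= 16.73 mm

16.73


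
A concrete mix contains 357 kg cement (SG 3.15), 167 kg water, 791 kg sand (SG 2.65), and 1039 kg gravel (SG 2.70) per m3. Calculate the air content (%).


Vol cement = 357 / (3.15 * 1000) = 0.113333 m3
Vol water = 167 / 1000 = 0.167 m3
Vol sand = 791 / (2.65 * 1000) = 0.298491 m3
Vol gravel = 1039 / (2.70 * 1000) = 0.384815 m3
Total solid + water volume = 0.963639 m3
Air = (1 - 0.963639) * 100 = 3.64%

3.64


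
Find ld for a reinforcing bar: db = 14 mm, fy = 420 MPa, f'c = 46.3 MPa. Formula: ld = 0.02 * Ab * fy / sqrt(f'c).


Ab = pi * 14^2 / 4 = 153.938 mm2
ld = 0.02 * 153.938 * 420 / sqrt(46.3)
= 190.0 mm

190.0


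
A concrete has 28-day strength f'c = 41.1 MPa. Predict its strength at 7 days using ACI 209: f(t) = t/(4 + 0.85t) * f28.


f(7) = 7 / (4 + 0.85 * 7) * 41.1
= 7 / 9.95 * 41.1
= 28.91 MPa

28.91


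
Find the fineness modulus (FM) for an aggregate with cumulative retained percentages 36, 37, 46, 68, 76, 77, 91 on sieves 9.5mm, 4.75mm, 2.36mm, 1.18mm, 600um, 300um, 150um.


FM = sum(cumulative % retained) / 100
= 431 / 100
= 4.31

4.31


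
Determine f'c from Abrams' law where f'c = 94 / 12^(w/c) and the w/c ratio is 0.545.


f'c = 94 / 12^0.545
= 94 / 3.874
= 24.26 MPa

24.26


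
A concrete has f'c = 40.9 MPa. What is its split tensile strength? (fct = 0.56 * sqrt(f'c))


fct = 0.56 * sqrt(40.9)
= 0.56 * 6.395
= 3.581 MPa

3.581


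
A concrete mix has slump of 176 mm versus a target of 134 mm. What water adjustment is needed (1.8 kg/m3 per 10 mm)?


Difference = 134 - 176 = -42 mm
Water adjustment = -42 * 1.8 / 10 = -7.6 kg/m3

-7.6


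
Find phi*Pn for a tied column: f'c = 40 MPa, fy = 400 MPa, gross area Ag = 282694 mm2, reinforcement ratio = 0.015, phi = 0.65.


Ast = rho * Ag = 0.015 * 282694 = 4240.41 mm2
phi*Pn = 0.65 * 0.80 * (0.85 * 40 * (282694 - 4240.41) + 400 * 4240.41) / 1000
= 5805.06 kN

5805.06


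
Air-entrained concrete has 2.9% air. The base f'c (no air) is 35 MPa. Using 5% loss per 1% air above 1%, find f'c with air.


Strength loss = (2.9 - 1) * 5 = 9.5%
f'c = 35 * (1 - 9.5/100)
= 31.68 MPa

31.68


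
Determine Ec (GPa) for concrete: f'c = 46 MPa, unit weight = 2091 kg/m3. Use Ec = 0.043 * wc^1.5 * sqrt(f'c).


Ec = 0.043 * 2091^1.5 * sqrt(46) / 1000
= 27.89 GPa

27.89
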